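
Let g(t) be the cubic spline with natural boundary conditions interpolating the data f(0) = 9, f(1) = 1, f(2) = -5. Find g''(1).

With σ_i denoting the second derivative at x_i, h_i = 1, 1, and Δ_i = (y_(i+1) − y_i)/h_i = -8, -6:
  1·σ_0 + 4·σ_1 + 1·σ_2 = 6(Δ_1 - Δ_0) = 12
Natural end conditions: σ_0 = σ_2 = 0.
Forward elimination and back-substitution give σ_0 = 0, σ_1 = 3, σ_2 = 0.

3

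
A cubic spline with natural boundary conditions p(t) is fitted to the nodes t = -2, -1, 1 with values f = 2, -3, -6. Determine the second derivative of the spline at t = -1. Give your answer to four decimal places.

Write m_i for p''(x_i). With h_i = 1, 2 and divided differences Δ_i = -5, -3/2, the continuity of p' gives the tridiagonal system
  1·m_0 + 6·m_1 + 2·m_2 = 6(Δ_1 - Δ_0) = 21
Natural end conditions: m_0 = m_2 = 0.
Forward elimination and back-substitution give m_0 = 0, m_1 = 7/2, m_2 = 0.

3.5000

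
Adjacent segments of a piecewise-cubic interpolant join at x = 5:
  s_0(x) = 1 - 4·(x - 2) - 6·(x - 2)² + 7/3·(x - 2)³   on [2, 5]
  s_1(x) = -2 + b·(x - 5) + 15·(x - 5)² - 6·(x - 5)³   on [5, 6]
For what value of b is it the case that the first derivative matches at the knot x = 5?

s_0'(x) = -4 - 12·(x - 2) + 7·(x - 2)², so s_0'(5) = 23. On the right, s_1'(5) = b, so b = 23.

23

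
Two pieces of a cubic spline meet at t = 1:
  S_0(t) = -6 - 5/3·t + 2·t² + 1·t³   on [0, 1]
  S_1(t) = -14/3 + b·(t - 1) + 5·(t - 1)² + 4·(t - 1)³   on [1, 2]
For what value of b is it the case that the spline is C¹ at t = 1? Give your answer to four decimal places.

S_0'(t) = -5/3 + 4·t + 3·t², so S_0'(1) = 16/3. On the right, S_1'(1) = b, so b = 16/3.

5.3333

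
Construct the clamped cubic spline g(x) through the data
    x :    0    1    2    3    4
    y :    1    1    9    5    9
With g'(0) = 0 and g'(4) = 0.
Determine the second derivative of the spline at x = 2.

Write M_i for g''(x_i). With h_i = 1, 1, 1, 1 and divided differences Δ_i = 0, 8, -4, 4, the continuity of g' gives the tridiagonal system
  1·M_0 + 4·M_1 + 1·M_2 = 6(Δ_1 - Δ_0) = 48
  1·M_1 + 4·M_2 + 1·M_3 = 6(Δ_2 - Δ_1) = -72
  1·M_2 + 4·M_3 + 1·M_4 = 6(Δ_3 - Δ_2) = 48
Clamped end conditions give two more equations: 2h_0·M_0 + h_0·M_1 = 6(Δ_0 - g'(0)) = 0 and h_3·M_3 + 2h_3·M_4 = 6(g'(4) - Δ_3) = -24.
Solving the tridiagonal system: M_0 = -78/7, M_1 = 156/7, M_2 = -30, M_3 = 180/7, M_4 = -174/7.

-30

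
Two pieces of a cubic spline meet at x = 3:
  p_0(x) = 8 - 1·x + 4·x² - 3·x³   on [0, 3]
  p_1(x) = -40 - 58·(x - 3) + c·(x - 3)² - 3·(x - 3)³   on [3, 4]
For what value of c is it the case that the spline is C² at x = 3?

-23

p_0''(x) = 8 - 18·x, so p_0''(3) = -46. On the right, p_1''(3) = 2c, so c = -23.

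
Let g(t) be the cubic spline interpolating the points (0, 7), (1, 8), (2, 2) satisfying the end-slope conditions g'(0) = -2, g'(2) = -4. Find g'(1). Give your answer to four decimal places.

Write M_i for g''(x_i). With h_i = 1, 1 and divided differences Δ_i = 1, -6, the continuity of g' gives the tridiagonal system
  1·M_0 + 4·M_1 + 1·M_2 = 6(Δ_1 - Δ_0) = -42
Clamped end conditions give two more equations: 2h_0·M_0 + h_0·M_1 = 6(Δ_0 - g'(0)) = 18 and h_1·M_1 + 2h_1·M_2 = 6(g'(2) - Δ_1) = 12.
Hence M_0 = 37/2, M_1 = -19, M_2 = 31/2.
On [1, 2], g'(t) = b_1 + 2c_1·(t - 1) + 3d_1·(t - 1)² with b_1 = Δ_1 - h_1(2M_1 + M_2)/6 = -9/4, c_1 = M_1/2 = -19/2, d_1 = (M_2 - M_1)/(6h_1) = 23/4. So g'(1) = -9/4.

-2.2500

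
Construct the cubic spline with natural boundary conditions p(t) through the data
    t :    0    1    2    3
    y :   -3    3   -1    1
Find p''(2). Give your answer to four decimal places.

13.6000

Write σ_i for p''(x_i). With h_i = 1, 1, 1 and divided differences Δ_i = 6, -4, 2, the continuity of p' gives the tridiagonal system
  1·σ_0 + 4·σ_1 + 1·σ_2 = 6(Δ_1 - Δ_0) = -60
  1·σ_1 + 4·σ_2 + 1·σ_3 = 6(Δ_2 - Δ_1) = 36
Natural end conditions: σ_0 = σ_3 = 0.
Hence σ_0 = 0, σ_1 = -92/5, σ_2 = 68/5, σ_3 = 0.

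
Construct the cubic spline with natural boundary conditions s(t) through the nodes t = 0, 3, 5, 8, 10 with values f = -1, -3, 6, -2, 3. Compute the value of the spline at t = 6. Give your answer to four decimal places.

4.7946

Put σ_i = s'' at the i-th knot. Here h = (3, 2, 3, 2) and Δ = (-2/3, 9/2, -8/3, 5/2), so the interior equations h_(i-1)·σ_(i-1) + 2(h_(i-1)+h_i)·σ_i + h_i·σ_(i+1) = 6(Δ_i − Δ_(i-1)) read
  3·σ_0 + 10·σ_1 + 2·σ_2 = 6(Δ_1 - Δ_0) = 31
  2·σ_1 + 10·σ_2 + 3·σ_3 = 6(Δ_2 - Δ_1) = -43
  3·σ_2 + 10·σ_3 + 2·σ_4 = 6(Δ_3 - Δ_2) = 31
Natural end conditions: σ_0 = σ_4 = 0.
Solving the tridiagonal system: σ_0 = 0, σ_1 = 1289/290, σ_2 = -195/29, σ_3 = 742/145, σ_4 = 0.
On [5, 8], s(t) = 6 + 652/435·(t - 5) - 195/58·(t - 5)² + 1717/2610·(t - 5)³.
With (t - 5) = 1: s(6) = 6257/1305.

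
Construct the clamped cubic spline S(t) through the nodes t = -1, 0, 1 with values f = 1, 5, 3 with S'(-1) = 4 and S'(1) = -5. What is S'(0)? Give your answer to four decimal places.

1.7500

Write m_i for S''(x_i). With h_i = 1, 1 and divided differences Δ_i = 4, -2, the continuity of S' gives the tridiagonal system
  1·m_0 + 4·m_1 + 1·m_2 = 6(Δ_1 - Δ_0) = -36
Clamped end conditions give two more equations: 2h_0·m_0 + h_0·m_1 = 6(Δ_0 - S'(-1)) = 0 and h_1·m_1 + 2h_1·m_2 = 6(S'(1) - Δ_1) = -18.
Forward elimination and back-substitution give m_0 = 9/2, m_1 = -9, m_2 = -9/2.
On [0, 1], S'(t) = b_1 + 2c_1·t + 3d_1·t² with b_1 = Δ_1 - h_1(2m_1 + m_2)/6 = 7/4, c_1 = m_1/2 = -9/2, d_1 = (m_2 - m_1)/(6h_1) = 3/4. So S'(0) = 7/4.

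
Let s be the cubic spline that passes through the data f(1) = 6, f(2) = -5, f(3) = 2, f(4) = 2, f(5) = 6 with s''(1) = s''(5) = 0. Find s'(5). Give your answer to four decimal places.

5.8929

Put M_i = s'' at the i-th knot. Here h = (1, 1, 1, 1) and Δ = (-11, 7, 0, 4), so the interior equations h_(i-1)·M_(i-1) + 2(h_(i-1)+h_i)·M_i + h_i·M_(i+1) = 6(Δ_i − Δ_(i-1)) read
  1·M_0 + 4·M_1 + 1·M_2 = 6(Δ_1 - Δ_0) = 108
  1·M_1 + 4·M_2 + 1·M_3 = 6(Δ_2 - Δ_1) = -42
  1·M_2 + 4·M_3 + 1·M_4 = 6(Δ_3 - Δ_2) = 24
Natural end conditions: M_0 = M_4 = 0.
Solving the tridiagonal system: M_0 = 0, M_1 = 453/14, M_2 = -150/7, M_3 = 159/14, M_4 = 0.
On [4, 5], s'(x) = b_3 + 2c_3·(x - 4) + 3d_3·(x - 4)² with b_3 = Δ_3 - h_3(2M_3 + M_4)/6 = 3/14, c_3 = M_3/2 = 159/28, d_3 = (M_4 - M_3)/(6h_3) = -53/28. So s'(5) = 165/28.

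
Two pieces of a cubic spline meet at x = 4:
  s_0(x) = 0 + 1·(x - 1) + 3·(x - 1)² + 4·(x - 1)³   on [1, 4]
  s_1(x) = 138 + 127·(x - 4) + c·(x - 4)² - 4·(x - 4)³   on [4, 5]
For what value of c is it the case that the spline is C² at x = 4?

39

s_0''(x) = 6 + 24·(x - 1), so s_0''(4) = 78. On the right, s_1''(4) = 2c, so c = 39.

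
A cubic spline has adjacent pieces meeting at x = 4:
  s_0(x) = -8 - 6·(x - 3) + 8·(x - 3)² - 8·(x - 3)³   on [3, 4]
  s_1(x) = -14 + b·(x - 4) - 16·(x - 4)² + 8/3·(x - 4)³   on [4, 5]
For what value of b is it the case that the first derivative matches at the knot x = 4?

s_0'(x) = -6 + 16·(x - 3) - 24·(x - 3)², so s_0'(4) = -14. On the right, s_1'(4) = b, so b = -14.

-14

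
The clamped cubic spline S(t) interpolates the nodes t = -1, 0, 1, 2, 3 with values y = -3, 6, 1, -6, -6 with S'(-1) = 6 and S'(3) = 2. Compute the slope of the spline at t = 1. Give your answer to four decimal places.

-9.0714

Let m_i = S''(x_i). Step sizes h_i = 1, 1, 1, 1; slopes of the chords Δ_i = (y_(i+1) - y_i)/h_i = 9, -5, -7, 0.
  1·m_0 + 4·m_1 + 1·m_2 = 6(Δ_1 - Δ_0) = -84
  1·m_1 + 4·m_2 + 1·m_3 = 6(Δ_2 - Δ_1) = -12
  1·m_2 + 4·m_3 + 1·m_4 = 6(Δ_3 - Δ_2) = 42
Clamped end conditions give two more equations: 2h_0·m_0 + h_0·m_1 = 6(Δ_0 - S'(-1)) = 18 and h_3·m_3 + 2h_3·m_4 = 6(S'(3) - Δ_3) = 12.
Forward elimination and back-substitution give m_0 = 629/28, m_1 = -377/14, m_2 = 5/4, m_3 = 139/14, m_4 = 29/28.
On [1, 2], S'(t) = b_2 + 2c_2·(t - 1) + 3d_2·(t - 1)² with b_2 = Δ_2 - h_2(2m_2 + m_3)/6 = -127/14, c_2 = m_2/2 = 5/8, d_2 = (m_3 - m_2)/(6h_2) = 81/56. So S'(1) = -127/14.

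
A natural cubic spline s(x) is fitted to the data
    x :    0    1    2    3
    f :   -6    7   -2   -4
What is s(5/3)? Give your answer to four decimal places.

1.6420

Let M_i = s''(x_i). Step sizes h_i = 1, 1, 1; slopes of the chords Δ_i = (y_(i+1) - y_i)/h_i = 13, -9, -2.
  1·M_0 + 4·M_1 + 1·M_2 = 6(Δ_1 - Δ_0) = -132
  1·M_1 + 4·M_2 + 1·M_3 = 6(Δ_2 - Δ_1) = 42
Natural end conditions: M_0 = M_3 = 0.
Solving: M_0 = 0, M_1 = -38, M_2 = 20, M_3 = 0.
On [1, 2], s(x) = 7 + 1/3·(x - 1) - 19·(x - 1)² + 29/3·(x - 1)³.
With (x - 1) = 2/3: s(5/3) = 133/81.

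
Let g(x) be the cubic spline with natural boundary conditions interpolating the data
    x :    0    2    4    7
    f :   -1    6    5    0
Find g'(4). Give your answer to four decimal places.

Let m_i = g''(x_i). Step sizes h_i = 2, 2, 3; slopes of the chords Δ_i = (y_(i+1) - y_i)/h_i = 7/2, -1/2, -5/3.
  2·m_0 + 8·m_1 + 2·m_2 = 6(Δ_1 - Δ_0) = -24
  2·m_1 + 10·m_2 + 3·m_3 = 6(Δ_2 - Δ_1) = -7
Natural end conditions: m_0 = m_3 = 0.
Forward elimination and back-substitution give m_0 = 0, m_1 = -113/38, m_2 = -2/19, m_3 = 0.
On [4, 7], g'(x) = b_2 + 2c_2·(x - 4) + 3d_2·(x - 4)² with b_2 = Δ_2 - h_2(2m_2 + m_3)/6 = -89/57, c_2 = m_2/2 = -1/19, d_2 = (m_3 - m_2)/(6h_2) = 1/171. So g'(4) = -89/57.

-1.5614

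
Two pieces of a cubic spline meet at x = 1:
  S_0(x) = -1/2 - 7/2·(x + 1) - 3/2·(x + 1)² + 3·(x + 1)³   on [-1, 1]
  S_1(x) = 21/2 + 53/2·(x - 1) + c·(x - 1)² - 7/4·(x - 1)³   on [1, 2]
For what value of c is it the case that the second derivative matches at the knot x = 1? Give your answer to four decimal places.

16.5000

S_0''(x) = -3 + 18·(x + 1), so S_0''(1) = 33. On the right, S_1''(1) = 2c, so c = 33/2.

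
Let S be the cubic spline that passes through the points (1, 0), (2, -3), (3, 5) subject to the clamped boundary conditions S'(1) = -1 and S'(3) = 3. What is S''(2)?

With σ_i denoting the second derivative at x_i, h_i = 1, 1, and Δ_i = (y_(i+1) − y_i)/h_i = -3, 8:
  1·σ_0 + 4·σ_1 + 1·σ_2 = 6(Δ_1 - Δ_0) = 66
Clamped end conditions give two more equations: 2h_0·σ_0 + h_0·σ_1 = 6(Δ_0 - S'(1)) = -12 and h_1·σ_1 + 2h_1·σ_2 = 6(S'(3) - Δ_1) = -30.
Hence σ_0 = -41/2, σ_1 = 29, σ_2 = -59/2.

29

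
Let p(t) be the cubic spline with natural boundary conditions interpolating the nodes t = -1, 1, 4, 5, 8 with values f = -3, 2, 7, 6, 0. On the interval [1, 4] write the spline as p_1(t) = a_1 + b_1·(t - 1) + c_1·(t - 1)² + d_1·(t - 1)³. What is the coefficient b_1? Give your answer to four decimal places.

With M_i denoting the second derivative at x_i, h_i = 2, 3, 1, 3, and Δ_i = (y_(i+1) − y_i)/h_i = 5/2, 5/3, -1, -2:
  2·M_0 + 10·M_1 + 3·M_2 = 6(Δ_1 - Δ_0) = -5
  3·M_1 + 8·M_2 + 1·M_3 = 6(Δ_2 - Δ_1) = -16
  1·M_2 + 8·M_3 + 3·M_4 = 6(Δ_3 - Δ_2) = -6
Natural end conditions: M_0 = M_4 = 0.
Forward elimination and back-substitution give M_0 = 0, M_1 = 17/186, M_2 = -550/279, M_3 = -281/558, M_4 = 0.
On [1, 4], with p_1(t) = a_1 + b_1·(t - 1) + c_1·(t - 1)² + d_1·(t - 1)³: c_1 = M_1/2 = 17/372, d_1 = (M_2 - M_1)/(6h_1) = -1151/10044, b_1 = Δ_1 - h_1(2M_1 + M_2)/6 = 1429/558.

2.5609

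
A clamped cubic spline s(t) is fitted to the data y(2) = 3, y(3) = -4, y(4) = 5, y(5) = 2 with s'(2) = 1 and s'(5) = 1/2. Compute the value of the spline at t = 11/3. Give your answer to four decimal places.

2.0370

Write σ_i for s''(x_i). With h_i = 1, 1, 1 and divided differences Δ_i = -7, 9, -3, the continuity of s' gives the tridiagonal system
  1·σ_0 + 4·σ_1 + 1·σ_2 = 6(Δ_1 - Δ_0) = 96
  1·σ_1 + 4·σ_2 + 1·σ_3 = 6(Δ_2 - Δ_1) = -72
Clamped end conditions give two more equations: 2h_0·σ_0 + h_0·σ_1 = 6(Δ_0 - s'(2)) = -48 and h_2·σ_2 + 2h_2·σ_3 = 6(s'(5) - Δ_2) = 21.
Solving the tridiagonal system: σ_0 = -139/3, σ_1 = 134/3, σ_2 = -109/3, σ_3 = 86/3.
On [3, 4], s(t) = -4 + 1/6·(t - 3) + 67/3·(t - 3)² - 27/2·(t - 3)³.
With (t - 3) = 2/3: s(11/3) = 55/27.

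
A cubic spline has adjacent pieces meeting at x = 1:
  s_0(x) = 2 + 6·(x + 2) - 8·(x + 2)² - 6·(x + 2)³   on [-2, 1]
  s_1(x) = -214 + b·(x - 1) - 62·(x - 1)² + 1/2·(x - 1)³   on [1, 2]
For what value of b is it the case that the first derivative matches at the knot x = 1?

-204

s_0'(x) = 6 - 16·(x + 2) - 18·(x + 2)², so s_0'(1) = -204. On the right, s_1'(1) = b, so b = -204.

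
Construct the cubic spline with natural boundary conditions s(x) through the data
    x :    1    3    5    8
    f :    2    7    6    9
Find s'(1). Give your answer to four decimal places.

3.3684

Let M_i = s''(x_i). Step sizes h_i = 2, 2, 3; slopes of the chords Δ_i = (y_(i+1) - y_i)/h_i = 5/2, -1/2, 1.
  2·M_0 + 8·M_1 + 2·M_2 = 6(Δ_1 - Δ_0) = -18
  2·M_1 + 10·M_2 + 3·M_3 = 6(Δ_2 - Δ_1) = 9
Natural end conditions: M_0 = M_3 = 0.
Hence M_0 = 0, M_1 = -99/38, M_2 = 27/19, M_3 = 0.
On [1, 3], s'(x) = b_0 + 2c_0·(x - 1) + 3d_0·(x - 1)² with b_0 = Δ_0 - h_0(2M_0 + M_1)/6 = 64/19, c_0 = M_0/2 = 0, d_0 = (M_1 - M_0)/(6h_0) = -33/152. So s'(1) = 64/19.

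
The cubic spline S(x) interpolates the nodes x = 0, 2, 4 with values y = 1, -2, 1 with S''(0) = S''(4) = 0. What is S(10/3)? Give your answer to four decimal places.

-0.4444

Put M_i = S'' at the i-th knot. Here h = (2, 2) and Δ = (-3/2, 3/2), so the interior equations h_(i-1)·M_(i-1) + 2(h_(i-1)+h_i)·M_i + h_i·M_(i+1) = 6(Δ_i − Δ_(i-1)) read
  2·M_0 + 8·M_1 + 2·M_2 = 6(Δ_1 - Δ_0) = 18
Natural end conditions: M_0 = M_2 = 0.
Forward elimination and back-substitution give M_0 = 0, M_1 = 9/4, M_2 = 0.
On [2, 4], S(x) = -2 + 0·(x - 2) + 9/8·(x - 2)² - 3/16·(x - 2)³.
With (x - 2) = 4/3: S(10/3) = -4/9.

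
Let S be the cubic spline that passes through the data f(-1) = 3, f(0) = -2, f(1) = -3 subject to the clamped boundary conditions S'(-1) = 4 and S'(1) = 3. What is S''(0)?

13

Let σ_i = S''(x_i). Step sizes h_i = 1, 1; slopes of the chords Δ_i = (y_(i+1) - y_i)/h_i = -5, -1.
  1·σ_0 + 4·σ_1 + 1·σ_2 = 6(Δ_1 - Δ_0) = 24
Clamped end conditions give two more equations: 2h_0·σ_0 + h_0·σ_1 = 6(Δ_0 - S'(-1)) = -54 and h_1·σ_1 + 2h_1·σ_2 = 6(S'(1) - Δ_1) = 24.
Forward elimination and back-substitution give σ_0 = -67/2, σ_1 = 13, σ_2 = 11/2.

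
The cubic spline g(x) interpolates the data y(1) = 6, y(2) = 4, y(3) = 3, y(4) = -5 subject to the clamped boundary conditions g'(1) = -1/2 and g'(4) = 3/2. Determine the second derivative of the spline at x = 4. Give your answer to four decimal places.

39.9333

Put M_i = g'' at the i-th knot. Here h = (1, 1, 1) and Δ = (-2, -1, -8), so the interior equations h_(i-1)·M_(i-1) + 2(h_(i-1)+h_i)·M_i + h_i·M_(i+1) = 6(Δ_i − Δ_(i-1)) read
  1·M_0 + 4·M_1 + 1·M_2 = 6(Δ_1 - Δ_0) = 6
  1·M_1 + 4·M_2 + 1·M_3 = 6(Δ_2 - Δ_1) = -42
Clamped end conditions give two more equations: 2h_0·M_0 + h_0·M_1 = 6(Δ_0 - g'(1)) = -9 and h_2·M_2 + 2h_2·M_3 = 6(g'(4) - Δ_2) = 57.
Solving the tridiagonal system: M_0 = -139/15, M_1 = 143/15, M_2 = -343/15, M_3 = 599/15.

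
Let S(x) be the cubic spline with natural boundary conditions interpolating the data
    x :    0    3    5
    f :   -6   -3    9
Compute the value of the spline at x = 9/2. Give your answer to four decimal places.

Write M_i for S''(x_i). With h_i = 3, 2 and divided differences Δ_i = 1, 6, the continuity of S' gives the tridiagonal system
  3·M_0 + 10·M_1 + 2·M_2 = 6(Δ_1 - Δ_0) = 30
Natural end conditions: M_0 = M_2 = 0.
Solving: M_0 = 0, M_1 = 3, M_2 = 0.
On [3, 5], S(x) = -3 + 4·(x - 3) + 3/2·(x - 3)² - 1/4·(x - 3)³.
With (x - 3) = 3/2: S(9/2) = 177/32.

5.5313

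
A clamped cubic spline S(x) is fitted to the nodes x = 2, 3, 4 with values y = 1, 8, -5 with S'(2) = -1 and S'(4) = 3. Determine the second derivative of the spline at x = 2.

Put M_i = S'' at the i-th knot. Here h = (1, 1) and Δ = (7, -13), so the interior equations h_(i-1)·M_(i-1) + 2(h_(i-1)+h_i)·M_i + h_i·M_(i+1) = 6(Δ_i − Δ_(i-1)) read
  1·M_0 + 4·M_1 + 1·M_2 = 6(Δ_1 - Δ_0) = -120
Clamped end conditions give two more equations: 2h_0·M_0 + h_0·M_1 = 6(Δ_0 - S'(2)) = 48 and h_1·M_1 + 2h_1·M_2 = 6(S'(4) - Δ_1) = 96.
Solving: M_0 = 56, M_1 = -64, M_2 = 80.

56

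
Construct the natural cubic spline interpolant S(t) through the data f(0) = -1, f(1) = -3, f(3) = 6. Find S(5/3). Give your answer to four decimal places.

-1.6049

Write M_i for S''(x_i). With h_i = 1, 2 and divided differences Δ_i = -2, 9/2, the continuity of S' gives the tridiagonal system
  1·M_0 + 6·M_1 + 2·M_2 = 6(Δ_1 - Δ_0) = 39
Natural end conditions: M_0 = M_2 = 0.
Solving: M_0 = 0, M_1 = 13/2, M_2 = 0.
On [1, 3], S(t) = -3 + 1/6·(t - 1) + 13/4·(t - 1)² - 13/24·(t - 1)³.
With (t - 1) = 2/3: S(5/3) = -130/81.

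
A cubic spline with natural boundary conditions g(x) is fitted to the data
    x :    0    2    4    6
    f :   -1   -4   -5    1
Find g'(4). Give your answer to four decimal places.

With σ_i denoting the second derivative at x_i, h_i = 2, 2, 2, and Δ_i = (y_(i+1) − y_i)/h_i = -3/2, -1/2, 3:
  2·σ_0 + 8·σ_1 + 2·σ_2 = 6(Δ_1 - Δ_0) = 6
  2·σ_1 + 8·σ_2 + 2·σ_3 = 6(Δ_2 - Δ_1) = 21
Natural end conditions: σ_0 = σ_3 = 0.
Solving: σ_0 = 0, σ_1 = 1/10, σ_2 = 13/5, σ_3 = 0.
On [4, 6], g'(x) = b_2 + 2c_2·(x - 4) + 3d_2·(x - 4)² with b_2 = Δ_2 - h_2(2σ_2 + σ_3)/6 = 19/15, c_2 = σ_2/2 = 13/10, d_2 = (σ_3 - σ_2)/(6h_2) = -13/60. So g'(4) = 19/15.

1.2667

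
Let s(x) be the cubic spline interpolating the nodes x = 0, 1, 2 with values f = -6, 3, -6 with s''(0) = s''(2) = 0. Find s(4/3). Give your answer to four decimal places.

Let M_i = s''(x_i). Step sizes h_i = 1, 1; slopes of the chords Δ_i = (y_(i+1) - y_i)/h_i = 9, -9.
  1·M_0 + 4·M_1 + 1·M_2 = 6(Δ_1 - Δ_0) = -108
Natural end conditions: M_0 = M_2 = 0.
Forward elimination and back-substitution give M_0 = 0, M_1 = -27, M_2 = 0.
On [1, 2], s(x) = 3 + 0·(x - 1) - 27/2·(x - 1)² + 9/2·(x - 1)³.
With (x - 1) = 1/3: s(4/3) = 5/3.

1.6667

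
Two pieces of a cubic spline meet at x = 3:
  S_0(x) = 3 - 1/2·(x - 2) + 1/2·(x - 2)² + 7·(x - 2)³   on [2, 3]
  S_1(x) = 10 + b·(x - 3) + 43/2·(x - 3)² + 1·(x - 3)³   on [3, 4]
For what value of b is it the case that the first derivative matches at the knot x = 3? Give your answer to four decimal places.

21.5000

S_0'(x) = -1/2 + 1·(x - 2) + 21·(x - 2)², so S_0'(3) = 43/2. On the right, S_1'(3) = b, so b = 43/2.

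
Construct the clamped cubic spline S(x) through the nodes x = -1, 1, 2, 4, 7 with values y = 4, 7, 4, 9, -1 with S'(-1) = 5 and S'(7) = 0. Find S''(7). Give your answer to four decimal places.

Let σ_i = S''(x_i). Step sizes h_i = 2, 1, 2, 3; slopes of the chords Δ_i = (y_(i+1) - y_i)/h_i = 3/2, -3, 5/2, -10/3.
  2·σ_0 + 6·σ_1 + 1·σ_2 = 6(Δ_1 - Δ_0) = -27
  1·σ_1 + 6·σ_2 + 2·σ_3 = 6(Δ_2 - Δ_1) = 33
  2·σ_2 + 10·σ_3 + 3·σ_4 = 6(Δ_3 - Δ_2) = -35
Clamped end conditions give two more equations: 2h_0·σ_0 + h_0·σ_1 = 6(Δ_0 - S'(-1)) = -21 and h_3·σ_3 + 2h_3·σ_4 = 6(S'(7) - Δ_3) = 20.
Forward elimination and back-substitution give σ_0 = -1643/604, σ_1 = -764/151, σ_2 = 2657/302, σ_3 = -1112/151, σ_4 = 3178/453.

7.0155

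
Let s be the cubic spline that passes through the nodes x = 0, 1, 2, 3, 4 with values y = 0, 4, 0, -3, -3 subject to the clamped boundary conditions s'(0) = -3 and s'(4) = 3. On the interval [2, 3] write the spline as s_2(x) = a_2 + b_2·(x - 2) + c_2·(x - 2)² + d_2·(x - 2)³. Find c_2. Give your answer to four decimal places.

Put m_i = s'' at the i-th knot. Here h = (1, 1, 1, 1) and Δ = (4, -4, -3, 0), so the interior equations h_(i-1)·m_(i-1) + 2(h_(i-1)+h_i)·m_i + h_i·m_(i+1) = 6(Δ_i − Δ_(i-1)) read
  1·m_0 + 4·m_1 + 1·m_2 = 6(Δ_1 - Δ_0) = -48
  1·m_1 + 4·m_2 + 1·m_3 = 6(Δ_2 - Δ_1) = 6
  1·m_2 + 4·m_3 + 1·m_4 = 6(Δ_3 - Δ_2) = 18
Clamped end conditions give two more equations: 2h_0·m_0 + h_0·m_1 = 6(Δ_0 - s'(0)) = 42 and h_3·m_3 + 2h_3·m_4 = 6(s'(4) - Δ_3) = 18.
Solving: m_0 = 891/28, m_1 = -303/14, m_2 = 27/4, m_3 = 9/14, m_4 = 243/28.
On [2, 3], with s_2(x) = a_2 + b_2·(x - 2) + c_2·(x - 2)² + d_2·(x - 2)³: c_2 = m_2/2 = 27/8, d_2 = (m_3 - m_2)/(6h_2) = -57/56, b_2 = Δ_2 - h_2(2m_2 + m_3)/6 = -75/14.

3.3750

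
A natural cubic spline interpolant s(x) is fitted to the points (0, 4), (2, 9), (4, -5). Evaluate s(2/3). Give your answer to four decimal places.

Let M_i = s''(x_i). Step sizes h_i = 2, 2; slopes of the chords Δ_i = (y_(i+1) - y_i)/h_i = 5/2, -7.
  2·M_0 + 8·M_1 + 2·M_2 = 6(Δ_1 - Δ_0) = -57
Natural end conditions: M_0 = M_2 = 0.
Solving the tridiagonal system: M_0 = 0, M_1 = -57/8, M_2 = 0.
On [0, 2], s(x) = 4 + 39/8·x + 0·x² - 19/32·x³.
With x = 2/3: s(2/3) = 191/27.

7.0741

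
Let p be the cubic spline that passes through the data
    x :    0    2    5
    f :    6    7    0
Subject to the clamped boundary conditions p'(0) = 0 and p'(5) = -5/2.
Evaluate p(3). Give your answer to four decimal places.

With m_i denoting the second derivative at x_i, h_i = 2, 3, and Δ_i = (y_(i+1) − y_i)/h_i = 1/2, -7/3:
  2·m_0 + 10·m_1 + 3·m_2 = 6(Δ_1 - Δ_0) = -17
Clamped end conditions give two more equations: 2h_0·m_0 + h_0·m_1 = 6(Δ_0 - p'(0)) = 3 and h_1·m_1 + 2h_1·m_2 = 6(p'(5) - Δ_1) = -1.
Solving the tridiagonal system: m_0 = 39/20, m_1 = -12/5, m_2 = 31/30.
On [2, 5], p(x) = 7 - 9/20·(x - 2) - 6/5·(x - 2)² + 103/540·(x - 2)³.
With (x - 2) = 1: p(3) = 748/135.

5.5407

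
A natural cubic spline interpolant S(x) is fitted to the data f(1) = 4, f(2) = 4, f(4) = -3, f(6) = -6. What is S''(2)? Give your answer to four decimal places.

-4.3636

With M_i denoting the second derivative at x_i, h_i = 1, 2, 2, and Δ_i = (y_(i+1) − y_i)/h_i = 0, -7/2, -3/2:
  1·M_0 + 6·M_1 + 2·M_2 = 6(Δ_1 - Δ_0) = -21
  2·M_1 + 8·M_2 + 2·M_3 = 6(Δ_2 - Δ_1) = 12
Natural end conditions: M_0 = M_3 = 0.
Hence M_0 = 0, M_1 = -48/11, M_2 = 57/22, M_3 = 0.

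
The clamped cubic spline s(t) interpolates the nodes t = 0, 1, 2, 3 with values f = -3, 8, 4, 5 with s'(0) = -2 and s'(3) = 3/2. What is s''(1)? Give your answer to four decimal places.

-42.6667

With σ_i denoting the second derivative at x_i, h_i = 1, 1, 1, and Δ_i = (y_(i+1) − y_i)/h_i = 11, -4, 1:
  1·σ_0 + 4·σ_1 + 1·σ_2 = 6(Δ_1 - Δ_0) = -90
  1·σ_1 + 4·σ_2 + 1·σ_3 = 6(Δ_2 - Δ_1) = 30
Clamped end conditions give two more equations: 2h_0·σ_0 + h_0·σ_1 = 6(Δ_0 - s'(0)) = 78 and h_2·σ_2 + 2h_2·σ_3 = 6(s'(3) - Δ_2) = 3.
Hence σ_0 = 181/3, σ_1 = -128/3, σ_2 = 61/3, σ_3 = -26/3.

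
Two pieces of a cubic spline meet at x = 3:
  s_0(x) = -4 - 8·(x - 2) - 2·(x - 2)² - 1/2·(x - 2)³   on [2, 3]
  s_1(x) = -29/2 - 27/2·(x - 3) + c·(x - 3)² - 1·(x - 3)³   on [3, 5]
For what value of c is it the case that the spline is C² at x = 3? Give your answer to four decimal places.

s_0''(x) = -4 - 3·(x - 2), so s_0''(3) = -7. On the right, s_1''(3) = 2c, so c = -7/2.

-3.5000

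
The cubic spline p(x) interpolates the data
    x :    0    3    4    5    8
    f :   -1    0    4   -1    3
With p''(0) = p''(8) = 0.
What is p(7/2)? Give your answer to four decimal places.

Write σ_i for p''(x_i). With h_i = 3, 1, 1, 3 and divided differences Δ_i = 1/3, 4, -5, 4/3, the continuity of p' gives the tridiagonal system
  3·σ_0 + 8·σ_1 + 1·σ_2 = 6(Δ_1 - Δ_0) = 22
  1·σ_1 + 4·σ_2 + 1·σ_3 = 6(Δ_2 - Δ_1) = -54
  1·σ_2 + 8·σ_3 + 3·σ_4 = 6(Δ_3 - Δ_2) = 38
Natural end conditions: σ_0 = σ_4 = 0.
Hence σ_0 = 0, σ_1 = 24/5, σ_2 = -82/5, σ_3 = 34/5, σ_4 = 0.
On [3, 4], p(x) = 0 + 77/15·(x - 3) + 12/5·(x - 3)² - 53/15·(x - 3)³.
With (x - 3) = 1/2: p(7/2) = 109/40.

2.7250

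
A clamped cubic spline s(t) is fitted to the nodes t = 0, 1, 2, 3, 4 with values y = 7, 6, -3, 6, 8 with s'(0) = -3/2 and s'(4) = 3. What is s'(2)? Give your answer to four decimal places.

-0.1071

With m_i denoting the second derivative at x_i, h_i = 1, 1, 1, 1, and Δ_i = (y_(i+1) − y_i)/h_i = -1, -9, 9, 2:
  1·m_0 + 4·m_1 + 1·m_2 = 6(Δ_1 - Δ_0) = -48
  1·m_1 + 4·m_2 + 1·m_3 = 6(Δ_2 - Δ_1) = 108
  1·m_2 + 4·m_3 + 1·m_4 = 6(Δ_3 - Δ_2) = -42
Clamped end conditions give two more equations: 2h_0·m_0 + h_0·m_1 = 6(Δ_0 - s'(0)) = 3 and h_3·m_3 + 2h_3·m_4 = 6(s'(4) - Δ_3) = 6.
Solving: m_0 = 795/56, m_1 = -711/28, m_2 = 315/8, m_3 = -675/28, m_4 = 843/56.
On [2, 3], s'(t) = b_2 + 2c_2·(t - 2) + 3d_2·(t - 2)² with b_2 = Δ_2 - h_2(2m_2 + m_3)/6 = -3/28, c_2 = m_2/2 = 315/16, d_2 = (m_3 - m_2)/(6h_2) = -1185/112. So s'(2) = -3/28.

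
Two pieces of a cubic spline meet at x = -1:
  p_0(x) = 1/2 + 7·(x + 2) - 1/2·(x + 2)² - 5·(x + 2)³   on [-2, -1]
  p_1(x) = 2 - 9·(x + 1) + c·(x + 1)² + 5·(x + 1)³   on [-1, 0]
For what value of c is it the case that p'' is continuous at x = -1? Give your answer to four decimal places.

p_0''(x) = -1 - 30·(x + 2), so p_0''(-1) = -31. On the right, p_1''(-1) = 2c, so c = -31/2.

-15.5000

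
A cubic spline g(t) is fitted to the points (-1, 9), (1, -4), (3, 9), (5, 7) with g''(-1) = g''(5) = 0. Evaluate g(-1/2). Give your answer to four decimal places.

Let σ_i = g''(x_i). Step sizes h_i = 2, 2, 2; slopes of the chords Δ_i = (y_(i+1) - y_i)/h_i = -13/2, 13/2, -1.
  2·σ_0 + 8·σ_1 + 2·σ_2 = 6(Δ_1 - Δ_0) = 78
  2·σ_1 + 8·σ_2 + 2·σ_3 = 6(Δ_2 - Δ_1) = -45
Natural end conditions: σ_0 = σ_3 = 0.
Solving: σ_0 = 0, σ_1 = 119/10, σ_2 = -43/5, σ_3 = 0.
On [-1, 1], g(t) = 9 - 157/15·(t + 1) + 0·(t + 1)² + 119/120·(t + 1)³.
With (t + 1) = 1/2: g(-1/2) = 249/64.

3.8906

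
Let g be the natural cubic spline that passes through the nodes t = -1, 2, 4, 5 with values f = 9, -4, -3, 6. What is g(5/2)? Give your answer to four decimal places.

Write m_i for g''(x_i). With h_i = 3, 2, 1 and divided differences Δ_i = -13/3, 1/2, 9, the continuity of g' gives the tridiagonal system
  3·m_0 + 10·m_1 + 2·m_2 = 6(Δ_1 - Δ_0) = 29
  2·m_1 + 6·m_2 + 1·m_3 = 6(Δ_2 - Δ_1) = 51
Natural end conditions: m_0 = m_3 = 0.
Solving: m_0 = 0, m_1 = 9/7, m_2 = 113/14, m_3 = 0.
On [2, 4], g(t) = -4 - 64/21·(t - 2) + 9/14·(t - 2)² + 95/168·(t - 2)³.
With (t - 2) = 1/2: g(5/2) = -2371/448.

-5.2924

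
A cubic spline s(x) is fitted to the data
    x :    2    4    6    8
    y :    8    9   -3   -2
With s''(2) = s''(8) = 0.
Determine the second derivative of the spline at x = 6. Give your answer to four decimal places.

Put M_i = s'' at the i-th knot. Here h = (2, 2, 2) and Δ = (1/2, -6, 1/2), so the interior equations h_(i-1)·M_(i-1) + 2(h_(i-1)+h_i)·M_i + h_i·M_(i+1) = 6(Δ_i − Δ_(i-1)) read
  2·M_0 + 8·M_1 + 2·M_2 = 6(Δ_1 - Δ_0) = -39
  2·M_1 + 8·M_2 + 2·M_3 = 6(Δ_2 - Δ_1) = 39
Natural end conditions: M_0 = M_3 = 0.
Hence M_0 = 0, M_1 = -13/2, M_2 = 13/2, M_3 = 0.

6.5000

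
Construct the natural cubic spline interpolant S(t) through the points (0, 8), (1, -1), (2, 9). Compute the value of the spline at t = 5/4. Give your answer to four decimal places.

-0.0586

Put M_i = S'' at the i-th knot. Here h = (1, 1) and Δ = (-9, 10), so the interior equations h_(i-1)·M_(i-1) + 2(h_(i-1)+h_i)·M_i + h_i·M_(i+1) = 6(Δ_i − Δ_(i-1)) read
  1·M_0 + 4·M_1 + 1·M_2 = 6(Δ_1 - Δ_0) = 114
Natural end conditions: M_0 = M_2 = 0.
Solving: M_0 = 0, M_1 = 57/2, M_2 = 0.
On [1, 2], S(t) = -1 + 1/2·(t - 1) + 57/4·(t - 1)² - 19/4·(t - 1)³.
With (t - 1) = 1/4: S(5/4) = -15/256.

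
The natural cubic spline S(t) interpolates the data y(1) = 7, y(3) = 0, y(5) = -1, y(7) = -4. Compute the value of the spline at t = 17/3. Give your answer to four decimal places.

Let M_i = S''(x_i). Step sizes h_i = 2, 2, 2; slopes of the chords Δ_i = (y_(i+1) - y_i)/h_i = -7/2, -1/2, -3/2.
  2·M_0 + 8·M_1 + 2·M_2 = 6(Δ_1 - Δ_0) = 18
  2·M_1 + 8·M_2 + 2·M_3 = 6(Δ_2 - Δ_1) = -6
Natural end conditions: M_0 = M_3 = 0.
Solving the tridiagonal system: M_0 = 0, M_1 = 13/5, M_2 = -7/5, M_3 = 0.
On [5, 7], S(t) = -1 - 17/30·(t - 5) - 7/10·(t - 5)² + 7/60·(t - 5)³.
With (t - 5) = 2/3: S(17/3) = -134/81.

-1.6543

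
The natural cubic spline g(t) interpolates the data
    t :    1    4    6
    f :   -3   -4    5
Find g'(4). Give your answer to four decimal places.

Let M_i = g''(x_i). Step sizes h_i = 3, 2; slopes of the chords Δ_i = (y_(i+1) - y_i)/h_i = -1/3, 9/2.
  3·M_0 + 10·M_1 + 2·M_2 = 6(Δ_1 - Δ_0) = 29
Natural end conditions: M_0 = M_2 = 0.
Hence M_0 = 0, M_1 = 29/10, M_2 = 0.
On [4, 6], g'(t) = b_1 + 2c_1·(t - 4) + 3d_1·(t - 4)² with b_1 = Δ_1 - h_1(2M_1 + M_2)/6 = 77/30, c_1 = M_1/2 = 29/20, d_1 = (M_2 - M_1)/(6h_1) = -29/120. So g'(4) = 77/30.

2.5667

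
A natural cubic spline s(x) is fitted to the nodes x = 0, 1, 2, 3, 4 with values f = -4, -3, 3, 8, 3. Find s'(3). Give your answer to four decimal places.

0.0357

Put M_i = s'' at the i-th knot. Here h = (1, 1, 1, 1) and Δ = (1, 6, 5, -5), so the interior equations h_(i-1)·M_(i-1) + 2(h_(i-1)+h_i)·M_i + h_i·M_(i+1) = 6(Δ_i − Δ_(i-1)) read
  1·M_0 + 4·M_1 + 1·M_2 = 6(Δ_1 - Δ_0) = 30
  1·M_1 + 4·M_2 + 1·M_3 = 6(Δ_2 - Δ_1) = -6
  1·M_2 + 4·M_3 + 1·M_4 = 6(Δ_3 - Δ_2) = -60
Natural end conditions: M_0 = M_4 = 0.
Solving the tridiagonal system: M_0 = 0, M_1 = 207/28, M_2 = 3/7, M_3 = -423/28, M_4 = 0.
On [3, 4], s'(x) = b_3 + 2c_3·(x - 3) + 3d_3·(x - 3)² with b_3 = Δ_3 - h_3(2M_3 + M_4)/6 = 1/28, c_3 = M_3/2 = -423/56, d_3 = (M_4 - M_3)/(6h_3) = 141/56. So s'(3) = 1/28.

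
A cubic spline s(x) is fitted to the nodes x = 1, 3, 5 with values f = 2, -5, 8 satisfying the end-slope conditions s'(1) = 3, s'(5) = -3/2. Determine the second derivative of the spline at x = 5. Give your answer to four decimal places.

With σ_i denoting the second derivative at x_i, h_i = 2, 2, and Δ_i = (y_(i+1) − y_i)/h_i = -7/2, 13/2:
  2·σ_0 + 8·σ_1 + 2·σ_2 = 6(Δ_1 - Δ_0) = 60
Clamped end conditions give two more equations: 2h_0·σ_0 + h_0·σ_1 = 6(Δ_0 - s'(1)) = -39 and h_1·σ_1 + 2h_1·σ_2 = 6(s'(5) - Δ_1) = -48.
Forward elimination and back-substitution give σ_0 = -147/8, σ_1 = 69/4, σ_2 = -165/8.

-20.6250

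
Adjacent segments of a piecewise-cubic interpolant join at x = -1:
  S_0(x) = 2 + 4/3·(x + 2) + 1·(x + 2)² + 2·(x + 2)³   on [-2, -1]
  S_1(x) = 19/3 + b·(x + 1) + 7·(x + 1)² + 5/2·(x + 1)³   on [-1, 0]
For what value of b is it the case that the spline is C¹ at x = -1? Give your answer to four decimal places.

S_0'(x) = 4/3 + 2·(x + 2) + 6·(x + 2)², so S_0'(-1) = 28/3. On the right, S_1'(-1) = b, so b = 28/3.

9.3333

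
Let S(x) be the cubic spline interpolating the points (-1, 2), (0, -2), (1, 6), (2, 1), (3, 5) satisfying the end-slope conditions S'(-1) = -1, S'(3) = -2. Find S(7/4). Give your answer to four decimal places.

Put σ_i = S'' at the i-th knot. Here h = (1, 1, 1, 1) and Δ = (-4, 8, -5, 4), so the interior equations h_(i-1)·σ_(i-1) + 2(h_(i-1)+h_i)·σ_i + h_i·σ_(i+1) = 6(Δ_i − Δ_(i-1)) read
  1·σ_0 + 4·σ_1 + 1·σ_2 = 6(Δ_1 - Δ_0) = 72
  1·σ_1 + 4·σ_2 + 1·σ_3 = 6(Δ_2 - Δ_1) = -78
  1·σ_2 + 4·σ_3 + 1·σ_4 = 6(Δ_3 - Δ_2) = 54
Clamped end conditions give two more equations: 2h_0·σ_0 + h_0·σ_1 = 6(Δ_0 - S'(-1)) = -18 and h_3·σ_3 + 2h_3·σ_4 = 6(S'(3) - Δ_3) = -36.
Forward elimination and back-substitution give σ_0 = -359/14, σ_1 = 233/7, σ_2 = -71/2, σ_3 = 215/7, σ_4 = -467/14.
On [1, 2], S(x) = 6 + 12/7·(x - 1) - 71/4·(x - 1)² + 309/28·(x - 1)³.
With (x - 1) = 3/4: S(7/4) = 501/256.

1.9570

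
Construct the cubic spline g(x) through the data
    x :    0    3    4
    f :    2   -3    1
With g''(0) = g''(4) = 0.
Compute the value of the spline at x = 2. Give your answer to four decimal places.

-3.6944

Write M_i for g''(x_i). With h_i = 3, 1 and divided differences Δ_i = -5/3, 4, the continuity of g' gives the tridiagonal system
  3·M_0 + 8·M_1 + 1·M_2 = 6(Δ_1 - Δ_0) = 34
Natural end conditions: M_0 = M_2 = 0.
Forward elimination and back-substitution give M_0 = 0, M_1 = 17/4, M_2 = 0.
On [0, 3], g(x) = 2 - 91/24·x + 0·x² + 17/72·x³.
With x = 2: g(2) = -133/36.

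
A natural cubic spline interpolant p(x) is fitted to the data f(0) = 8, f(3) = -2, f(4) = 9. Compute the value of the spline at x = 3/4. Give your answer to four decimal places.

Write M_i for p''(x_i). With h_i = 3, 1 and divided differences Δ_i = -10/3, 11, the continuity of p' gives the tridiagonal system
  3·M_0 + 8·M_1 + 1·M_2 = 6(Δ_1 - Δ_0) = 86
Natural end conditions: M_0 = M_2 = 0.
Solving: M_0 = 0, M_1 = 43/4, M_2 = 0.
On [0, 3], p(x) = 8 - 209/24·x + 0·x² + 43/72·x³.
With x = 3/4: p(3/4) = 881/512.

1.7207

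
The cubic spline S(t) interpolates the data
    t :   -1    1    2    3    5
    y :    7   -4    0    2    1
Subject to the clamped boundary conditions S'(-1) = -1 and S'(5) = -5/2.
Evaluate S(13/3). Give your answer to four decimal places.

2.1074

With σ_i denoting the second derivative at x_i, h_i = 2, 1, 1, 2, and Δ_i = (y_(i+1) − y_i)/h_i = -11/2, 4, 2, -1/2:
  2·σ_0 + 6·σ_1 + 1·σ_2 = 6(Δ_1 - Δ_0) = 57
  1·σ_1 + 4·σ_2 + 1·σ_3 = 6(Δ_2 - Δ_1) = -12
  1·σ_2 + 6·σ_3 + 2·σ_4 = 6(Δ_3 - Δ_2) = -15
Clamped end conditions give two more equations: 2h_0·σ_0 + h_0·σ_1 = 6(Δ_0 - S'(-1)) = -27 and h_3·σ_3 + 2h_3·σ_4 = 6(S'(5) - Δ_3) = -12.
Solving the tridiagonal system: σ_0 = -579/40, σ_1 = 309/20, σ_2 = -27/4, σ_3 = -9/20, σ_4 = -111/40.
On [3, 5], S(t) = 2 + 29/40·(t - 3) - 9/40·(t - 3)² - 31/160·(t - 3)³.
With (t - 3) = 4/3: S(13/3) = 569/270.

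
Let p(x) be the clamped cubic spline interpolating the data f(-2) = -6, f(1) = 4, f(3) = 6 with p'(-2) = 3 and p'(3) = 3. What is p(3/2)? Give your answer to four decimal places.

Let M_i = p''(x_i). Step sizes h_i = 3, 2; slopes of the chords Δ_i = (y_(i+1) - y_i)/h_i = 10/3, 1.
  3·M_0 + 10·M_1 + 2·M_2 = 6(Δ_1 - Δ_0) = -14
Clamped end conditions give two more equations: 2h_0·M_0 + h_0·M_1 = 6(Δ_0 - p'(-2)) = 2 and h_1·M_1 + 2h_1·M_2 = 6(p'(3) - Δ_1) = 12.
Hence M_0 = 26/15, M_1 = -14/5, M_2 = 22/5.
On [1, 3], p(x) = 4 + 7/5·(x - 1) - 7/5·(x - 1)² + 3/5·(x - 1)³.
With (x - 1) = 1/2: p(3/2) = 177/40.

4.4250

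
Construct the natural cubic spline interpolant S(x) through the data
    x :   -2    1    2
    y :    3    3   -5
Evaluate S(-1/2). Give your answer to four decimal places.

With M_i denoting the second derivative at x_i, h_i = 3, 1, and Δ_i = (y_(i+1) − y_i)/h_i = 0, -8:
  3·M_0 + 8·M_1 + 1·M_2 = 6(Δ_1 - Δ_0) = -48
Natural end conditions: M_0 = M_2 = 0.
Hence M_0 = 0, M_1 = -6, M_2 = 0.
On [-2, 1], S(x) = 3 + 3·(x + 2) + 0·(x + 2)² - 1/3·(x + 2)³.
With (x + 2) = 3/2: S(-1/2) = 51/8.

6.3750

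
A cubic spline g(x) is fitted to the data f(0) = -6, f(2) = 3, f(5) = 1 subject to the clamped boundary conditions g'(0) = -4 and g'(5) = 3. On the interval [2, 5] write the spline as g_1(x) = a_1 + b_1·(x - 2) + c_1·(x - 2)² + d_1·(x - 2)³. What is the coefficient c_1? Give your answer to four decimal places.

Write M_i for g''(x_i). With h_i = 2, 3 and divided differences Δ_i = 9/2, -2/3, the continuity of g' gives the tridiagonal system
  2·M_0 + 10·M_1 + 3·M_2 = 6(Δ_1 - Δ_0) = -31
Clamped end conditions give two more equations: 2h_0·M_0 + h_0·M_1 = 6(Δ_0 - g'(0)) = 51 and h_1·M_1 + 2h_1·M_2 = 6(g'(5) - Δ_1) = 22.
Solving: M_0 = 69/4, M_1 = -9, M_2 = 49/6.
On [2, 5], with g_1(x) = a_1 + b_1·(x - 2) + c_1·(x - 2)² + d_1·(x - 2)³: c_1 = M_1/2 = -9/2, d_1 = (M_2 - M_1)/(6h_1) = 103/108, b_1 = Δ_1 - h_1(2M_1 + M_2)/6 = 17/4.

-4.5000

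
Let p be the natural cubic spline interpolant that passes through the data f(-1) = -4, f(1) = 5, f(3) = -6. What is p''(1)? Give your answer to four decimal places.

-7.5000

Let m_i = p''(x_i). Step sizes h_i = 2, 2; slopes of the chords Δ_i = (y_(i+1) - y_i)/h_i = 9/2, -11/2.
  2·m_0 + 8·m_1 + 2·m_2 = 6(Δ_1 - Δ_0) = -60
Natural end conditions: m_0 = m_2 = 0.
Solving the tridiagonal system: m_0 = 0, m_1 = -15/2, m_2 = 0.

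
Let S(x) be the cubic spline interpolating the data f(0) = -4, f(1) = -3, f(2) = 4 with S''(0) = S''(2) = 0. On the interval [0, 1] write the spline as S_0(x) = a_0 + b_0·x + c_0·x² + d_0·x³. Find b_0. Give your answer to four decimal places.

-0.5000

Write M_i for S''(x_i). With h_i = 1, 1 and divided differences Δ_i = 1, 7, the continuity of S' gives the tridiagonal system
  1·M_0 + 4·M_1 + 1·M_2 = 6(Δ_1 - Δ_0) = 36
Natural end conditions: M_0 = M_2 = 0.
Hence M_0 = 0, M_1 = 9, M_2 = 0.
On [0, 1], with S_0(x) = a_0 + b_0·x + c_0·x² + d_0·x³: c_0 = M_0/2 = 0, d_0 = (M_1 - M_0)/(6h_0) = 3/2, b_0 = Δ_0 - h_0(2M_0 + M_1)/6 = -1/2.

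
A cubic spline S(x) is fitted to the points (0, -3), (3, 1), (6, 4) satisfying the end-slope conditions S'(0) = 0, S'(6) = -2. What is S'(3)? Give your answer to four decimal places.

2.2500

Let σ_i = S''(x_i). Step sizes h_i = 3, 3; slopes of the chords Δ_i = (y_(i+1) - y_i)/h_i = 4/3, 1.
  3·σ_0 + 12·σ_1 + 3·σ_2 = 6(Δ_1 - Δ_0) = -2
Clamped end conditions give two more equations: 2h_0·σ_0 + h_0·σ_1 = 6(Δ_0 - S'(0)) = 8 and h_1·σ_1 + 2h_1·σ_2 = 6(S'(6) - Δ_1) = -18.
Solving: σ_0 = 7/6, σ_1 = 1/3, σ_2 = -19/6.
On [3, 6], S'(x) = b_1 + 2c_1·(x - 3) + 3d_1·(x - 3)² with b_1 = Δ_1 - h_1(2σ_1 + σ_2)/6 = 9/4, c_1 = σ_1/2 = 1/6, d_1 = (σ_2 - σ_1)/(6h_1) = -7/36. So S'(3) = 9/4.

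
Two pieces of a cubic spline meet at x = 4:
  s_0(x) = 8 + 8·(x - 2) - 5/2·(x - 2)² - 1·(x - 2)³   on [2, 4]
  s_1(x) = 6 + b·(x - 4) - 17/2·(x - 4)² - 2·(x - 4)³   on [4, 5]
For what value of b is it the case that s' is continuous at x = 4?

s_0'(x) = 8 - 5·(x - 2) - 3·(x - 2)², so s_0'(4) = -14. On the right, s_1'(4) = b, so b = -14.

-14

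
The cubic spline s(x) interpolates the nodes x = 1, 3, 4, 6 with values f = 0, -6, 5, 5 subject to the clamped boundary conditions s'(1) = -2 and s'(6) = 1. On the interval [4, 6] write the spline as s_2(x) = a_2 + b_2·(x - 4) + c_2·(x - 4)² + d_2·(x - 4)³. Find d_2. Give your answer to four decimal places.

2.3750

Put m_i = s'' at the i-th knot. Here h = (2, 1, 2) and Δ = (-3, 11, 0), so the interior equations h_(i-1)·m_(i-1) + 2(h_(i-1)+h_i)·m_i + h_i·m_(i+1) = 6(Δ_i − Δ_(i-1)) read
  2·m_0 + 6·m_1 + 1·m_2 = 6(Δ_1 - Δ_0) = 84
  1·m_1 + 6·m_2 + 2·m_3 = 6(Δ_2 - Δ_1) = -66
Clamped end conditions give two more equations: 2h_0·m_0 + h_0·m_1 = 6(Δ_0 - s'(1)) = -6 and h_2·m_2 + 2h_2·m_3 = 6(s'(6) - Δ_2) = 6.
Solving the tridiagonal system: m_0 = -12, m_1 = 21, m_2 = -18, m_3 = 21/2.
On [4, 6], with s_2(x) = a_2 + b_2·(x - 4) + c_2·(x - 4)² + d_2·(x - 4)³: c_2 = m_2/2 = -9, d_2 = (m_3 - m_2)/(6h_2) = 19/8, b_2 = Δ_2 - h_2(2m_2 + m_3)/6 = 17/2.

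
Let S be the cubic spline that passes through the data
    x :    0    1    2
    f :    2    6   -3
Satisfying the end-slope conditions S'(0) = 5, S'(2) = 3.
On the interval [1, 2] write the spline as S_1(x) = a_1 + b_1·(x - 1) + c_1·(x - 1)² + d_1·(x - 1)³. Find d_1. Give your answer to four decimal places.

With m_i denoting the second derivative at x_i, h_i = 1, 1, and Δ_i = (y_(i+1) − y_i)/h_i = 4, -9:
  1·m_0 + 4·m_1 + 1·m_2 = 6(Δ_1 - Δ_0) = -78
Clamped end conditions give two more equations: 2h_0·m_0 + h_0·m_1 = 6(Δ_0 - S'(0)) = -6 and h_1·m_1 + 2h_1·m_2 = 6(S'(2) - Δ_1) = 72.
Solving: m_0 = 31/2, m_1 = -37, m_2 = 109/2.
On [1, 2], with S_1(x) = a_1 + b_1·(x - 1) + c_1·(x - 1)² + d_1·(x - 1)³: c_1 = m_1/2 = -37/2, d_1 = (m_2 - m_1)/(6h_1) = 61/4, b_1 = Δ_1 - h_1(2m_1 + m_2)/6 = -23/4.

15.2500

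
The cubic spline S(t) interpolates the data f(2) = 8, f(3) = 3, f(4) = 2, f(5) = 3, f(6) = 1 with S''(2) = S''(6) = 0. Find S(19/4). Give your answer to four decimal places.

2.9199

Write M_i for S''(x_i). With h_i = 1, 1, 1, 1 and divided differences Δ_i = -5, -1, 1, -2, the continuity of S' gives the tridiagonal system
  1·M_0 + 4·M_1 + 1·M_2 = 6(Δ_1 - Δ_0) = 24
  1·M_1 + 4·M_2 + 1·M_3 = 6(Δ_2 - Δ_1) = 12
  1·M_2 + 4·M_3 + 1·M_4 = 6(Δ_3 - Δ_2) = -18
Natural end conditions: M_0 = M_4 = 0.
Solving: M_0 = 0, M_1 = 21/4, M_2 = 3, M_3 = -21/4, M_4 = 0.
On [4, 5], S(t) = 2 + 7/8·(t - 4) + 3/2·(t - 4)² - 11/8·(t - 4)³.
With (t - 4) = 3/4: S(19/4) = 1495/512.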